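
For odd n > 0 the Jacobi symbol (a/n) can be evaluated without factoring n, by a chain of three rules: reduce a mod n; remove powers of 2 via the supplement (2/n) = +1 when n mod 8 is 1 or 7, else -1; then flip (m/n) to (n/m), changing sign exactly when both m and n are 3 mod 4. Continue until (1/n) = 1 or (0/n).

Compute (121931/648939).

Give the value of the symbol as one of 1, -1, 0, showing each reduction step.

flip (121931/648939) -> (648939/121931): both odd, 121931 mod 4 = 3, 648939 mod 4 = 3, so the flip contributes -1; sign now -1
(648939/121931): 648939 mod 121931 = 39284, so (648939/121931) = (39284/121931)
factor out 2^2: 39284 = 2^2·9821; with 121931 mod 8 = 3, (2/121931) = -1; sign now -1; continue with (9821/121931)
flip (9821/121931) -> (121931/9821): both odd, 9821 mod 4 = 1, 121931 mod 4 = 3, so the flip contributes +1; sign now -1
(121931/9821): 121931 mod 9821 = 4079, so (121931/9821) = (4079/9821)
flip (4079/9821) -> (9821/4079): both odd, 4079 mod 4 = 3, 9821 mod 4 = 1, so the flip contributes +1; sign now -1
(9821/4079): 9821 mod 4079 = 1663, so (9821/4079) = (1663/4079)
flip (1663/4079) -> (4079/1663): both odd, 1663 mod 4 = 3, 4079 mod 4 = 3, so the flip contributes -1; sign now +1
(4079/1663): 4079 mod 1663 = 753, so (4079/1663) = (753/1663)
flip (753/1663) -> (1663/753): both odd, 753 mod 4 = 1, 1663 mod 4 = 3, so the flip contributes +1; sign now +1
(1663/753): 1663 mod 753 = 157, so (1663/753) = (157/753)
flip (157/753) -> (753/157): both odd, 157 mod 4 = 1, 753 mod 4 = 1, so the flip contributes +1; sign now +1
(753/157): 753 mod 157 = 125, so (753/157) = (125/157)
flip (125/157) -> (157/125): both odd, 125 mod 4 = 1, 157 mod 4 = 1, so the flip contributes +1; sign now +1
(157/125): 157 mod 125 = 32, so (157/125) = (32/125)
factor out 2^5: 32 = 2^5·1; with 125 mod 8 = 5, (2/125) = -1; sign now -1; continue with (1/125)
reached (1/125) = 1, so the symbol is -1

-1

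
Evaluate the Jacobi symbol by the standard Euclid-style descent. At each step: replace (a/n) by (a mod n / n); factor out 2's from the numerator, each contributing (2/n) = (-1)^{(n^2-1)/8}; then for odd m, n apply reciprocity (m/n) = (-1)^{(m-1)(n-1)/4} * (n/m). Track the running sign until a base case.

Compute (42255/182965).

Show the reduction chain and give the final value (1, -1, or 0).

reciprocity: (42255/182965) = +1·(182965/42255) since 42255 mod 4 = 3, 182965 mod 4 = 1; sign now +1
(182965/42255) = (13945/42255)   [reduce mod 42255]
reciprocity: (13945/42255) = +1·(42255/13945) since 13945 mod 4 = 1, 42255 mod 4 = 3; sign now +1
(42255/13945) = (420/13945)   [reduce mod 13945]
420 = 2^2·105; (2/13945) = +1 since 13945 mod 8 = 1, so (420/13945) = (+1)^2·(105/13945); sign now +1
reciprocity: (105/13945) = +1·(13945/105) since 105 mod 4 = 1, 13945 mod 4 = 1; sign now +1
(13945/105) = (85/105)   [reduce mod 105]
reciprocity: (85/105) = +1·(105/85) since 85 mod 4 = 1, 105 mod 4 = 1; sign now +1
(105/85) = (20/85)   [reduce mod 85]
20 = 2^2·5; (2/85) = -1 since 85 mod 8 = 5, so (20/85) = (-1)^2·(5/85); sign now +1
reciprocity: (5/85) = +1·(85/5) since 5 mod 4 = 1, 85 mod 4 = 1; sign now +1
(85/5) = (0/5)   [reduce mod 5]
(0/5) = 0   [gcd(a, n) > 1]; final value = 0

0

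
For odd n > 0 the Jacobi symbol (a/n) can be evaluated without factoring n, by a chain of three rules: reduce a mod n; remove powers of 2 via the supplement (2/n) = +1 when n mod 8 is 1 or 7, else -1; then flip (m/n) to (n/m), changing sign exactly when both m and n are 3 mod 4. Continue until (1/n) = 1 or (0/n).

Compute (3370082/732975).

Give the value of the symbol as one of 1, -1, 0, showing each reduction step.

(3370082/732975) = (438182/732975)   [reduce mod 732975]
438182 = 2^1·219091; (2/732975) = +1 since 732975 mod 8 = 7, so (438182/732975) = (+1)^1·(219091/732975); sign now +1
reciprocity: (219091/732975) = -1·(732975/219091) since 219091 mod 4 = 3, 732975 mod 4 = 3; sign now -1
(732975/219091) = (75702/219091)   [reduce mod 219091]
75702 = 2^1·37851; (2/219091) = -1 since 219091 mod 8 = 3, so (75702/219091) = (-1)^1·(37851/219091); sign now +1
reciprocity: (37851/219091) = -1·(219091/37851) since 37851 mod 4 = 3, 219091 mod 4 = 3; sign now -1
(219091/37851) = (29836/37851)   [reduce mod 37851]
29836 = 2^2·7459; (2/37851) = -1 since 37851 mod 8 = 3, so (29836/37851) = (-1)^2·(7459/37851); sign now -1
reciprocity: (7459/37851) = -1·(37851/7459) since 7459 mod 4 = 3, 37851 mod 4 = 3; sign now +1
(37851/7459) = (556/7459)   [reduce mod 7459]
556 = 2^2·139; (2/7459) = -1 since 7459 mod 8 = 3, so (556/7459) = (-1)^2·(139/7459); sign now +1
reciprocity: (139/7459) = -1·(7459/139) since 139 mod 4 = 3, 7459 mod 4 = 3; sign now -1
(7459/139) = (92/139)   [reduce mod 139]
92 = 2^2·23; (2/139) = -1 since 139 mod 8 = 3, so (92/139) = (-1)^2·(23/139); sign now -1
reciprocity: (23/139) = -1·(139/23) since 23 mod 4 = 3, 139 mod 4 = 3; sign now +1
(139/23) = (1/23)   [reduce mod 23]
(1/23) = 1; final value = sign = +1

1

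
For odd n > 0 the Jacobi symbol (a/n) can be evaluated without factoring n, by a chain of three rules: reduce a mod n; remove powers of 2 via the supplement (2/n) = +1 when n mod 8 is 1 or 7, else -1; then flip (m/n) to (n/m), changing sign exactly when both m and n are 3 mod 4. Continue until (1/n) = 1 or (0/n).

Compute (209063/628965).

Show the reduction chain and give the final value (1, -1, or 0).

flip (209063/628965) -> (628965/209063): both odd, 209063 mod 4 = 3, 628965 mod 4 = 1, so the flip contributes +1; sign now +1
(628965/209063): 628965 mod 209063 = 1776, so (628965/209063) = (1776/209063)
factor out 2^4: 1776 = 2^4·111; with 209063 mod 8 = 7, (2/209063) = +1; sign now +1; continue with (111/209063)
flip (111/209063) -> (209063/111): both odd, 111 mod 4 = 3, 209063 mod 4 = 3, so the flip contributes -1; sign now -1
(209063/111): 209063 mod 111 = 50, so (209063/111) = (50/111)
factor out 2^1: 50 = 2^1·25; with 111 mod 8 = 7, (2/111) = +1; sign now -1; continue with (25/111)
flip (25/111) -> (111/25): both odd, 25 mod 4 = 1, 111 mod 4 = 3, so the flip contributes +1; sign now -1
(111/25): 111 mod 25 = 11, so (111/25) = (11/25)
flip (11/25) -> (25/11): both odd, 11 mod 4 = 3, 25 mod 4 = 1, so the flip contributes +1; sign now -1
(25/11): 25 mod 11 = 3, so (25/11) = (3/11)
flip (3/11) -> (11/3): both odd, 3 mod 4 = 3, 11 mod 4 = 3, so the flip contributes -1; sign now +1
(11/3): 11 mod 3 = 2, so (11/3) = (2/3)
factor out 2^1: 2 = 2^1·1; with 3 mod 8 = 3, (2/3) = -1; sign now -1; continue with (1/3)
reached (1/3) = 1, so the symbol is -1

-1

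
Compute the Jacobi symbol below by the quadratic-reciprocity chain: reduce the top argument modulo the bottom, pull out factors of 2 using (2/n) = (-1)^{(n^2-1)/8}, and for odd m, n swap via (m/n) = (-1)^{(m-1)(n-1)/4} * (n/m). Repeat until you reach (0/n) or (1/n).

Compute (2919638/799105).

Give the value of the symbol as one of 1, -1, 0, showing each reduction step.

1

(2919638/799105) = (522323/799105)   [reduce mod 799105]
reciprocity: (522323/799105) = +1·(799105/522323) since 522323 mod 4 = 3, 799105 mod 4 = 1; sign now +1
(799105/522323) = (276782/522323)   [reduce mod 522323]
276782 = 2^1·138391; (2/522323) = -1 since 522323 mod 8 = 3, so (276782/522323) = (-1)^1·(138391/522323); sign now -1
reciprocity: (138391/522323) = -1·(522323/138391) since 138391 mod 4 = 3, 522323 mod 4 = 3; sign now +1
(522323/138391) = (107150/138391)   [reduce mod 138391]
107150 = 2^1·53575; (2/138391) = +1 since 138391 mod 8 = 7, so (107150/138391) = (+1)^1·(53575/138391); sign now +1
reciprocity: (53575/138391) = -1·(138391/53575) since 53575 mod 4 = 3, 138391 mod 4 = 3; sign now -1
(138391/53575) = (31241/53575)   [reduce mod 53575]
reciprocity: (31241/53575) = +1·(53575/31241) since 31241 mod 4 = 1, 53575 mod 4 = 3; sign now -1
(53575/31241) = (22334/31241)   [reduce mod 31241]
22334 = 2^1·11167; (2/31241) = +1 since 31241 mod 8 = 1, so (22334/31241) = (+1)^1·(11167/31241); sign now -1
reciprocity: (11167/31241) = +1·(31241/11167) since 11167 mod 4 = 3, 31241 mod 4 = 1; sign now -1
(31241/11167) = (8907/11167)   [reduce mod 11167]
reciprocity: (8907/11167) = -1·(11167/8907) since 8907 mod 4 = 3, 11167 mod 4 = 3; sign now +1
(11167/8907) = (2260/8907)   [reduce mod 8907]
2260 = 2^2·565; (2/8907) = -1 since 8907 mod 8 = 3, so (2260/8907) = (-1)^2·(565/8907); sign now +1
reciprocity: (565/8907) = +1·(8907/565) since 565 mod 4 = 1, 8907 mod 4 = 3; sign now +1
(8907/565) = (432/565)   [reduce mod 565]
432 = 2^4·27; (2/565) = -1 since 565 mod 8 = 5, so (432/565) = (-1)^4·(27/565); sign now +1
reciprocity: (27/565) = +1·(565/27) since 27 mod 4 = 3, 565 mod 4 = 1; sign now +1
(565/27) = (25/27)   [reduce mod 27]
reciprocity: (25/27) = +1·(27/25) since 25 mod 4 = 1, 27 mod 4 = 3; sign now +1
(27/25) = (2/25)   [reduce mod 25]
2 = 2^1·1; (2/25) = +1 since 25 mod 8 = 1, so (2/25) = (+1)^1·(1/25); sign now +1
(1/25) = 1; final value = sign = +1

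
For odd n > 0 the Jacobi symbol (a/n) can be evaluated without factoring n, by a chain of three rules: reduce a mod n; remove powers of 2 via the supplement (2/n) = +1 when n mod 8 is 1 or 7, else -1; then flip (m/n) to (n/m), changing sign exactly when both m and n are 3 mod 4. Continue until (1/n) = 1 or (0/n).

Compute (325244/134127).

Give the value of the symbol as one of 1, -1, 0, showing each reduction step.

(325244/134127) = (56990/134127)   [reduce mod 134127]
56990 = 2^1·28495; (2/134127) = +1 since 134127 mod 8 = 7, so (56990/134127) = (+1)^1·(28495/134127); sign now +1
reciprocity: (28495/134127) = -1·(134127/28495) since 28495 mod 4 = 3, 134127 mod 4 = 3; sign now -1
(134127/28495) = (20147/28495)   [reduce mod 28495]
reciprocity: (20147/28495) = -1·(28495/20147) since 20147 mod 4 = 3, 28495 mod 4 = 3; sign now +1
(28495/20147) = (8348/20147)   [reduce mod 20147]
8348 = 2^2·2087; (2/20147) = -1 since 20147 mod 8 = 3, so (8348/20147) = (-1)^2·(2087/20147); sign now +1
reciprocity: (2087/20147) = -1·(20147/2087) since 2087 mod 4 = 3, 20147 mod 4 = 3; sign now -1
(20147/2087) = (1364/2087)   [reduce mod 2087]
1364 = 2^2·341; (2/2087) = +1 since 2087 mod 8 = 7, so (1364/2087) = (+1)^2·(341/2087); sign now -1
reciprocity: (341/2087) = +1·(2087/341) since 341 mod 4 = 1, 2087 mod 4 = 3; sign now -1
(2087/341) = (41/341)   [reduce mod 341]
reciprocity: (41/341) = +1·(341/41) since 41 mod 4 = 1, 341 mod 4 = 1; sign now -1
(341/41) = (13/41)   [reduce mod 41]
reciprocity: (13/41) = +1·(41/13) since 13 mod 4 = 1, 41 mod 4 = 1; sign now -1
(41/13) = (2/13)   [reduce mod 13]
2 = 2^1·1; (2/13) = -1 since 13 mod 8 = 5, so (2/13) = (-1)^1·(1/13); sign now +1
(1/13) = 1; final value = sign = +1

1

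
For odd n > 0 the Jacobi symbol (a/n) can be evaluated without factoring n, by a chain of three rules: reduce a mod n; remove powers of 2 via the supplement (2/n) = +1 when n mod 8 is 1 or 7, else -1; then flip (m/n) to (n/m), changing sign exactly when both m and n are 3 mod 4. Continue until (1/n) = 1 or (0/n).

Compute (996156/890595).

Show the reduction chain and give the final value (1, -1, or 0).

(996156/890595): 996156 mod 890595 = 105561, so (996156/890595) = (105561/890595)
flip (105561/890595) -> (890595/105561): both odd, 105561 mod 4 = 1, 890595 mod 4 = 3, so the flip contributes +1; sign now +1
(890595/105561): 890595 mod 105561 = 46107, so (890595/105561) = (46107/105561)
flip (46107/105561) -> (105561/46107): both odd, 46107 mod 4 = 3, 105561 mod 4 = 1, so the flip contributes +1; sign now +1
(105561/46107): 105561 mod 46107 = 13347, so (105561/46107) = (13347/46107)
flip (13347/46107) -> (46107/13347): both odd, 13347 mod 4 = 3, 46107 mod 4 = 3, so the flip contributes -1; sign now -1
(46107/13347): 46107 mod 13347 = 6066, so (46107/13347) = (6066/13347)
factor out 2^1: 6066 = 2^1·3033; with 13347 mod 8 = 3, (2/13347) = -1; sign now +1; continue with (3033/13347)
flip (3033/13347) -> (13347/3033): both odd, 3033 mod 4 = 1, 13347 mod 4 = 3, so the flip contributes +1; sign now +1
(13347/3033): 13347 mod 3033 = 1215, so (13347/3033) = (1215/3033)
flip (1215/3033) -> (3033/1215): both odd, 1215 mod 4 = 3, 3033 mod 4 = 1, so the flip contributes +1; sign now +1
(3033/1215): 3033 mod 1215 = 603, so (3033/1215) = (603/1215)
flip (603/1215) -> (1215/603): both odd, 603 mod 4 = 3, 1215 mod 4 = 3, so the flip contributes -1; sign now -1
(1215/603): 1215 mod 603 = 9, so (1215/603) = (9/603)
flip (9/603) -> (603/9): both odd, 9 mod 4 = 1, 603 mod 4 = 3, so the flip contributes +1; sign now -1
(603/9): 603 mod 9 = 0, so (603/9) = (0/9)
reached (0/9); gcd(a, n) > 1, so (0/9) = 0 and the symbol is 0

0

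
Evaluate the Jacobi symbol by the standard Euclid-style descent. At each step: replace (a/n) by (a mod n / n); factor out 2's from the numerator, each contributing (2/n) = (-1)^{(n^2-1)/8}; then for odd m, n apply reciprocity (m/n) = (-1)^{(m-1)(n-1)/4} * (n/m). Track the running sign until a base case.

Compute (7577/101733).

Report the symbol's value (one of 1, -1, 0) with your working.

-1

reciprocity: (7577/101733) = +1·(101733/7577) since 7577 mod 4 = 1, 101733 mod 4 = 1; sign now +1
(101733/7577) = (3232/7577)   [reduce mod 7577]
3232 = 2^5·101; (2/7577) = +1 since 7577 mod 8 = 1, so (3232/7577) = (+1)^5·(101/7577); sign now +1
reciprocity: (101/7577) = +1·(7577/101) since 101 mod 4 = 1, 7577 mod 4 = 1; sign now +1
(7577/101) = (2/101)   [reduce mod 101]
2 = 2^1·1; (2/101) = -1 since 101 mod 8 = 5, so (2/101) = (-1)^1·(1/101); sign now -1
(1/101) = 1; final value = sign = -1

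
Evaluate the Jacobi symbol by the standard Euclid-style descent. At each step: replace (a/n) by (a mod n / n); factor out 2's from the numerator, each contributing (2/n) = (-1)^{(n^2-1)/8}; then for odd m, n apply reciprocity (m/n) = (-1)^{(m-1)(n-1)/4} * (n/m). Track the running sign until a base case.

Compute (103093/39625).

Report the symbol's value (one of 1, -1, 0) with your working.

1

(103093/39625): 103093 mod 39625 = 23843, so (103093/39625) = (23843/39625)
flip (23843/39625) -> (39625/23843): both odd, 23843 mod 4 = 3, 39625 mod 4 = 1, so the flip contributes +1; sign now +1
(39625/23843): 39625 mod 23843 = 15782, so (39625/23843) = (15782/23843)
factor out 2^1: 15782 = 2^1·7891; with 23843 mod 8 = 3, (2/23843) = -1; sign now -1; continue with (7891/23843)
flip (7891/23843) -> (23843/7891): both odd, 7891 mod 4 = 3, 23843 mod 4 = 3, so the flip contributes -1; sign now +1
(23843/7891): 23843 mod 7891 = 170, so (23843/7891) = (170/7891)
factor out 2^1: 170 = 2^1·85; with 7891 mod 8 = 3, (2/7891) = -1; sign now -1; continue with (85/7891)
flip (85/7891) -> (7891/85): both odd, 85 mod 4 = 1, 7891 mod 4 = 3, so the flip contributes +1; sign now -1
(7891/85): 7891 mod 85 = 71, so (7891/85) = (71/85)
flip (71/85) -> (85/71): both odd, 71 mod 4 = 3, 85 mod 4 = 1, so the flip contributes +1; sign now -1
(85/71): 85 mod 71 = 14, so (85/71) = (14/71)
factor out 2^1: 14 = 2^1·7; with 71 mod 8 = 7, (2/71) = +1; sign now -1; continue with (7/71)
flip (7/71) -> (71/7): both odd, 7 mod 4 = 3, 71 mod 4 = 3, so the flip contributes -1; sign now +1
(71/7): 71 mod 7 = 1, so (71/7) = (1/7)
reached (1/7) = 1, so the symbol is +1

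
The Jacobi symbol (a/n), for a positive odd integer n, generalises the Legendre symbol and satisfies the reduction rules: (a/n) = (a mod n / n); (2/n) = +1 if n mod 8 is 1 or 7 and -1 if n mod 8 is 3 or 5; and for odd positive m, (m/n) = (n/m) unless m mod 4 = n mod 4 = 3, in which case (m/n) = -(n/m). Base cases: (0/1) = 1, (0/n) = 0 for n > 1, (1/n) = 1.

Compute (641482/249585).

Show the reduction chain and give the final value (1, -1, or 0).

(641482/249585): 641482 mod 249585 = 142312, so (641482/249585) = (142312/249585)
factor out 2^3: 142312 = 2^3·17789; with 249585 mod 8 = 1, (2/249585) = +1; sign now +1; continue with (17789/249585)
flip (17789/249585) -> (249585/17789): both odd, 17789 mod 4 = 1, 249585 mod 4 = 1, so the flip contributes +1; sign now +1
(249585/17789): 249585 mod 17789 = 539, so (249585/17789) = (539/17789)
flip (539/17789) -> (17789/539): both odd, 539 mod 4 = 3, 17789 mod 4 = 1, so the flip contributes +1; sign now +1
(17789/539): 17789 mod 539 = 2, so (17789/539) = (2/539)
factor out 2^1: 2 = 2^1·1; with 539 mod 8 = 3, (2/539) = -1; sign now -1; continue with (1/539)
reached (1/539) = 1, so the symbol is -1

-1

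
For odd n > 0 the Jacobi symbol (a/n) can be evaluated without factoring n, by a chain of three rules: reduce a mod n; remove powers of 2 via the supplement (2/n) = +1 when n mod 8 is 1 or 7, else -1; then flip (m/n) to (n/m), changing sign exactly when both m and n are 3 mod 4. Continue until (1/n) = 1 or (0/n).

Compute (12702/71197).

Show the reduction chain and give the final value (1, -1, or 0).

factor out 2^1: 12702 = 2^1·6351; with 71197 mod 8 = 5, (2/71197) = -1; sign now -1; continue with (6351/71197)
flip (6351/71197) -> (71197/6351): both odd, 6351 mod 4 = 3, 71197 mod 4 = 1, so the flip contributes +1; sign now -1
(71197/6351): 71197 mod 6351 = 1336, so (71197/6351) = (1336/6351)
factor out 2^3: 1336 = 2^3·167; with 6351 mod 8 = 7, (2/6351) = +1; sign now -1; continue with (167/6351)
flip (167/6351) -> (6351/167): both odd, 167 mod 4 = 3, 6351 mod 4 = 3, so the flip contributes -1; sign now +1
(6351/167): 6351 mod 167 = 5, so (6351/167) = (5/167)
flip (5/167) -> (167/5): both odd, 5 mod 4 = 1, 167 mod 4 = 3, so the flip contributes +1; sign now +1
(167/5): 167 mod 5 = 2, so (167/5) = (2/5)
factor out 2^1: 2 = 2^1·1; with 5 mod 8 = 5, (2/5) = -1; sign now -1; continue with (1/5)
reached (1/5) = 1, so the symbol is -1

-1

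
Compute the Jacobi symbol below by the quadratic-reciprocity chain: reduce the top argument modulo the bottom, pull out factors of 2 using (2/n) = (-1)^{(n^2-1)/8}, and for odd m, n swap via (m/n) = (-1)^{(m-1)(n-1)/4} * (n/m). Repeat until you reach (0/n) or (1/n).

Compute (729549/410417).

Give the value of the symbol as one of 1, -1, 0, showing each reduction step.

(729549/410417): 729549 mod 410417 = 319132, so (729549/410417) = (319132/410417)
factor out 2^2: 319132 = 2^2·79783; with 410417 mod 8 = 1, (2/410417) = +1; sign now +1; continue with (79783/410417)
flip (79783/410417) -> (410417/79783): both odd, 79783 mod 4 = 3, 410417 mod 4 = 1, so the flip contributes +1; sign now +1
(410417/79783): 410417 mod 79783 = 11502, so (410417/79783) = (11502/79783)
factor out 2^1: 11502 = 2^1·5751; with 79783 mod 8 = 7, (2/79783) = +1; sign now +1; continue with (5751/79783)
flip (5751/79783) -> (79783/5751): both odd, 5751 mod 4 = 3, 79783 mod 4 = 3, so the flip contributes -1; sign now -1
(79783/5751): 79783 mod 5751 = 5020, so (79783/5751) = (5020/5751)
factor out 2^2: 5020 = 2^2·1255; with 5751 mod 8 = 7, (2/5751) = +1; sign now -1; continue with (1255/5751)
flip (1255/5751) -> (5751/1255): both odd, 1255 mod 4 = 3, 5751 mod 4 = 3, so the flip contributes -1; sign now +1
(5751/1255): 5751 mod 1255 = 731, so (5751/1255) = (731/1255)
flip (731/1255) -> (1255/731): both odd, 731 mod 4 = 3, 1255 mod 4 = 3, so the flip contributes -1; sign now -1
(1255/731): 1255 mod 731 = 524, so (1255/731) = (524/731)
factor out 2^2: 524 = 2^2·131; with 731 mod 8 = 3, (2/731) = -1; sign now -1; continue with (131/731)
flip (131/731) -> (731/131): both odd, 131 mod 4 = 3, 731 mod 4 = 3, so the flip contributes -1; sign now +1
(731/131): 731 mod 131 = 76, so (731/131) = (76/131)
factor out 2^2: 76 = 2^2·19; with 131 mod 8 = 3, (2/131) = -1; sign now +1; continue with (19/131)
flip (19/131) -> (131/19): both odd, 19 mod 4 = 3, 131 mod 4 = 3, so the flip contributes -1; sign now -1
(131/19): 131 mod 19 = 17, so (131/19) = (17/19)
flip (17/19) -> (19/17): both odd, 17 mod 4 = 1, 19 mod 4 = 3, so the flip contributes +1; sign now -1
(19/17): 19 mod 17 = 2, so (19/17) = (2/17)
factor out 2^1: 2 = 2^1·1; with 17 mod 8 = 1, (2/17) = +1; sign now -1; continue with (1/17)
reached (1/17) = 1, so the symbol is -1

-1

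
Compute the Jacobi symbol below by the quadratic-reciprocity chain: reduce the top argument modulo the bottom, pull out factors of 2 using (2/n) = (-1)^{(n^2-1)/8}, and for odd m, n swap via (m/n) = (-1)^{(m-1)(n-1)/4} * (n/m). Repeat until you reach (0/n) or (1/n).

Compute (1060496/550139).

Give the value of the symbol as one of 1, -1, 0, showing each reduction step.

(1060496/550139): 1060496 mod 550139 = 510357, so (1060496/550139) = (510357/550139)
flip (510357/550139) -> (550139/510357): both odd, 510357 mod 4 = 1, 550139 mod 4 = 3, so the flip contributes +1; sign now +1
(550139/510357): 550139 mod 510357 = 39782, so (550139/510357) = (39782/510357)
factor out 2^1: 39782 = 2^1·19891; with 510357 mod 8 = 5, (2/510357) = -1; sign now -1; continue with (19891/510357)
flip (19891/510357) -> (510357/19891): both odd, 19891 mod 4 = 3, 510357 mod 4 = 1, so the flip contributes +1; sign now -1
(510357/19891): 510357 mod 19891 = 13082, so (510357/19891) = (13082/19891)
factor out 2^1: 13082 = 2^1·6541; with 19891 mod 8 = 3, (2/19891) = -1; sign now +1; continue with (6541/19891)
flip (6541/19891) -> (19891/6541): both odd, 6541 mod 4 = 1, 19891 mod 4 = 3, so the flip contributes +1; sign now +1
(19891/6541): 19891 mod 6541 = 268, so (19891/6541) = (268/6541)
factor out 2^2: 268 = 2^2·67; with 6541 mod 8 = 5, (2/6541) = -1; sign now +1; continue with (67/6541)
flip (67/6541) -> (6541/67): both odd, 67 mod 4 = 3, 6541 mod 4 = 1, so the flip contributes +1; sign now +1
(6541/67): 6541 mod 67 = 42, so (6541/67) = (42/67)
factor out 2^1: 42 = 2^1·21; with 67 mod 8 = 3, (2/67) = -1; sign now -1; continue with (21/67)
flip (21/67) -> (67/21): both odd, 21 mod 4 = 1, 67 mod 4 = 3, so the flip contributes +1; sign now -1
(67/21): 67 mod 21 = 4, so (67/21) = (4/21)
factor out 2^2: 4 = 2^2·1; with 21 mod 8 = 5, (2/21) = -1; sign now -1; continue with (1/21)
reached (1/21) = 1, so the symbol is -1

-1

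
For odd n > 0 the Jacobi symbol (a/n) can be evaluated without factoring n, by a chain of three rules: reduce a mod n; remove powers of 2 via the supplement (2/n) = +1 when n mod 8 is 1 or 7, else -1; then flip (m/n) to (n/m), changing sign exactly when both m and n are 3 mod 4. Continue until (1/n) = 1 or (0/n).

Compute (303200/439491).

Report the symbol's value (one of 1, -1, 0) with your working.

303200 = 2^5·9475; (2/439491) = -1 since 439491 mod 8 = 3, so (303200/439491) = (-1)^5·(9475/439491); sign now -1
reciprocity: (9475/439491) = -1·(439491/9475) since 9475 mod 4 = 3, 439491 mod 4 = 3; sign now +1
(439491/9475) = (3641/9475)   [reduce mod 9475]
reciprocity: (3641/9475) = +1·(9475/3641) since 3641 mod 4 = 1, 9475 mod 4 = 3; sign now +1
(9475/3641) = (2193/3641)   [reduce mod 3641]
reciprocity: (2193/3641) = +1·(3641/2193) since 2193 mod 4 = 1, 3641 mod 4 = 1; sign now +1
(3641/2193) = (1448/2193)   [reduce mod 2193]
1448 = 2^3·181; (2/2193) = +1 since 2193 mod 8 = 1, so (1448/2193) = (+1)^3·(181/2193); sign now +1
reciprocity: (181/2193) = +1·(2193/181) since 181 mod 4 = 1, 2193 mod 4 = 1; sign now +1
(2193/181) = (21/181)   [reduce mod 181]
reciprocity: (21/181) = +1·(181/21) since 21 mod 4 = 1, 181 mod 4 = 1; sign now +1
(181/21) = (13/21)   [reduce mod 21]
reciprocity: (13/21) = +1·(21/13) since 13 mod 4 = 1, 21 mod 4 = 1; sign now +1
(21/13) = (8/13)   [reduce mod 13]
8 = 2^3·1; (2/13) = -1 since 13 mod 8 = 5, so (8/13) = (-1)^3·(1/13); sign now -1
(1/13) = 1; final value = sign = -1

-1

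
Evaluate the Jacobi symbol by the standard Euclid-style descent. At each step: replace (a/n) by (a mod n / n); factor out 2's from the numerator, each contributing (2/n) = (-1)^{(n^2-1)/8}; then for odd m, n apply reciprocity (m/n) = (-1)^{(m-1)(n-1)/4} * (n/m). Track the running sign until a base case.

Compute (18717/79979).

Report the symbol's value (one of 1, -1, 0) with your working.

1

reciprocity: (18717/79979) = +1·(79979/18717) since 18717 mod 4 = 1, 79979 mod 4 = 3; sign now +1
(79979/18717) = (5111/18717)   [reduce mod 18717]
reciprocity: (5111/18717) = +1·(18717/5111) since 5111 mod 4 = 3, 18717 mod 4 = 1; sign now +1
(18717/5111) = (3384/5111)   [reduce mod 5111]
3384 = 2^3·423; (2/5111) = +1 since 5111 mod 8 = 7, so (3384/5111) = (+1)^3·(423/5111); sign now +1
reciprocity: (423/5111) = -1·(5111/423) since 423 mod 4 = 3, 5111 mod 4 = 3; sign now -1
(5111/423) = (35/423)   [reduce mod 423]
reciprocity: (35/423) = -1·(423/35) since 35 mod 4 = 3, 423 mod 4 = 3; sign now +1
(423/35) = (3/35)   [reduce mod 35]
reciprocity: (3/35) = -1·(35/3) since 3 mod 4 = 3, 35 mod 4 = 3; sign now -1
(35/3) = (2/3)   [reduce mod 3]
2 = 2^1·1; (2/3) = -1 since 3 mod 8 = 3, so (2/3) = (-1)^1·(1/3); sign now +1
(1/3) = 1; final value = sign = +1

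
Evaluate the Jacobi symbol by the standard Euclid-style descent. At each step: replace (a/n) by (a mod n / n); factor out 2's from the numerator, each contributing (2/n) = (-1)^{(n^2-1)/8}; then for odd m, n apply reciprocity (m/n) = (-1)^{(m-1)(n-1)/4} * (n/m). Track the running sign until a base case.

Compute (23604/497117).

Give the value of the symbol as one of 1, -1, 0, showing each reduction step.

factor out 2^2: 23604 = 2^2·5901; with 497117 mod 8 = 5, (2/497117) = -1; sign now +1; continue with (5901/497117)
flip (5901/497117) -> (497117/5901): both odd, 5901 mod 4 = 1, 497117 mod 4 = 1, so the flip contributes +1; sign now +1
(497117/5901): 497117 mod 5901 = 1433, so (497117/5901) = (1433/5901)
flip (1433/5901) -> (5901/1433): both odd, 1433 mod 4 = 1, 5901 mod 4 = 1, so the flip contributes +1; sign now +1
(5901/1433): 5901 mod 1433 = 169, so (5901/1433) = (169/1433)
flip (169/1433) -> (1433/169): both odd, 169 mod 4 = 1, 1433 mod 4 = 1, so the flip contributes +1; sign now +1
(1433/169): 1433 mod 169 = 81, so (1433/169) = (81/169)
flip (81/169) -> (169/81): both odd, 81 mod 4 = 1, 169 mod 4 = 1, so the flip contributes +1; sign now +1
(169/81): 169 mod 81 = 7, so (169/81) = (7/81)
flip (7/81) -> (81/7): both odd, 7 mod 4 = 3, 81 mod 4 = 1, so the flip contributes +1; sign now +1
(81/7): 81 mod 7 = 4, so (81/7) = (4/7)
factor out 2^2: 4 = 2^2·1; with 7 mod 8 = 7, (2/7) = +1; sign now +1; continue with (1/7)
reached (1/7) = 1, so the symbol is +1

1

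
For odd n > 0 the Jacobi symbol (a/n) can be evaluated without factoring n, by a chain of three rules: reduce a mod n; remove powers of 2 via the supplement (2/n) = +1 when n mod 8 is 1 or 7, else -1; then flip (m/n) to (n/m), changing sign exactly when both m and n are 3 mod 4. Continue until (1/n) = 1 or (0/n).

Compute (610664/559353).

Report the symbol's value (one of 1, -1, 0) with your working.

-1

(610664/559353): 610664 mod 559353 = 51311, so (610664/559353) = (51311/559353)
flip (51311/559353) -> (559353/51311): both odd, 51311 mod 4 = 3, 559353 mod 4 = 1, so the flip contributes +1; sign now +1
(559353/51311): 559353 mod 51311 = 46243, so (559353/51311) = (46243/51311)
flip (46243/51311) -> (51311/46243): both odd, 46243 mod 4 = 3, 51311 mod 4 = 3, so the flip contributes -1; sign now -1
(51311/46243): 51311 mod 46243 = 5068, so (51311/46243) = (5068/46243)
factor out 2^2: 5068 = 2^2·1267; with 46243 mod 8 = 3, (2/46243) = -1; sign now -1; continue with (1267/46243)
flip (1267/46243) -> (46243/1267): both odd, 1267 mod 4 = 3, 46243 mod 4 = 3, so the flip contributes -1; sign now +1
(46243/1267): 46243 mod 1267 = 631, so (46243/1267) = (631/1267)
flip (631/1267) -> (1267/631): both odd, 631 mod 4 = 3, 1267 mod 4 = 3, so the flip contributes -1; sign now -1
(1267/631): 1267 mod 631 = 5, so (1267/631) = (5/631)
flip (5/631) -> (631/5): both odd, 5 mod 4 = 1, 631 mod 4 = 3, so the flip contributes +1; sign now -1
(631/5): 631 mod 5 = 1, so (631/5) = (1/5)
reached (1/5) = 1, so the symbol is -1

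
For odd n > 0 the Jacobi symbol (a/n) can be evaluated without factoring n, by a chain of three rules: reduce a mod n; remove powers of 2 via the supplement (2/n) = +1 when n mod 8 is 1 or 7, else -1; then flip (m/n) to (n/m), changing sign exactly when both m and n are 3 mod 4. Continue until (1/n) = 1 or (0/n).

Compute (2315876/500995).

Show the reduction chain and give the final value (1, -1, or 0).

1

(2315876/500995): 2315876 mod 500995 = 311896, so (2315876/500995) = (311896/500995)
factor out 2^3: 311896 = 2^3·38987; with 500995 mod 8 = 3, (2/500995) = -1; sign now -1; continue with (38987/500995)
flip (38987/500995) -> (500995/38987): both odd, 38987 mod 4 = 3, 500995 mod 4 = 3, so the flip contributes -1; sign now +1
(500995/38987): 500995 mod 38987 = 33151, so (500995/38987) = (33151/38987)
flip (33151/38987) -> (38987/33151): both odd, 33151 mod 4 = 3, 38987 mod 4 = 3, so the flip contributes -1; sign now -1
(38987/33151): 38987 mod 33151 = 5836, so (38987/33151) = (5836/33151)
factor out 2^2: 5836 = 2^2·1459; with 33151 mod 8 = 7, (2/33151) = +1; sign now -1; continue with (1459/33151)
flip (1459/33151) -> (33151/1459): both odd, 1459 mod 4 = 3, 33151 mod 4 = 3, so the flip contributes -1; sign now +1
(33151/1459): 33151 mod 1459 = 1053, so (33151/1459) = (1053/1459)
flip (1053/1459) -> (1459/1053): both odd, 1053 mod 4 = 1, 1459 mod 4 = 3, so the flip contributes +1; sign now +1
(1459/1053): 1459 mod 1053 = 406, so (1459/1053) = (406/1053)
factor out 2^1: 406 = 2^1·203; with 1053 mod 8 = 5, (2/1053) = -1; sign now -1; continue with (203/1053)
flip (203/1053) -> (1053/203): both odd, 203 mod 4 = 3, 1053 mod 4 = 1, so the flip contributes +1; sign now -1
(1053/203): 1053 mod 203 = 38, so (1053/203) = (38/203)
factor out 2^1: 38 = 2^1·19; with 203 mod 8 = 3, (2/203) = -1; sign now +1; continue with (19/203)
flip (19/203) -> (203/19): both odd, 19 mod 4 = 3, 203 mod 4 = 3, so the flip contributes -1; sign now -1
(203/19): 203 mod 19 = 13, so (203/19) = (13/19)
flip (13/19) -> (19/13): both odd, 13 mod 4 = 1, 19 mod 4 = 3, so the flip contributes +1; sign now -1
(19/13): 19 mod 13 = 6, so (19/13) = (6/13)
factor out 2^1: 6 = 2^1·3; with 13 mod 8 = 5, (2/13) = -1; sign now +1; continue with (3/13)
flip (3/13) -> (13/3): both odd, 3 mod 4 = 3, 13 mod 4 = 1, so the flip contributes +1; sign now +1
(13/3): 13 mod 3 = 1, so (13/3) = (1/3)
reached (1/3) = 1, so the symbol is +1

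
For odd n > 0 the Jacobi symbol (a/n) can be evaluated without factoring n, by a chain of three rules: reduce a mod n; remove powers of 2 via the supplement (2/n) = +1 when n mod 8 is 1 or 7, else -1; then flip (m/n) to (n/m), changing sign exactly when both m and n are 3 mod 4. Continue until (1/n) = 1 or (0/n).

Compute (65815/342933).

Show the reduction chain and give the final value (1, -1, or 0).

1

flip (65815/342933) -> (342933/65815): both odd, 65815 mod 4 = 3, 342933 mod 4 = 1, so the flip contributes +1; sign now +1
(342933/65815): 342933 mod 65815 = 13858, so (342933/65815) = (13858/65815)
factor out 2^1: 13858 = 2^1·6929; with 65815 mod 8 = 7, (2/65815) = +1; sign now +1; continue with (6929/65815)
flip (6929/65815) -> (65815/6929): both odd, 6929 mod 4 = 1, 65815 mod 4 = 3, so the flip contributes +1; sign now +1
(65815/6929): 65815 mod 6929 = 3454, so (65815/6929) = (3454/6929)
factor out 2^1: 3454 = 2^1·1727; with 6929 mod 8 = 1, (2/6929) = +1; sign now +1; continue with (1727/6929)
flip (1727/6929) -> (6929/1727): both odd, 1727 mod 4 = 3, 6929 mod 4 = 1, so the flip contributes +1; sign now +1
(6929/1727): 6929 mod 1727 = 21, so (6929/1727) = (21/1727)
flip (21/1727) -> (1727/21): both odd, 21 mod 4 = 1, 1727 mod 4 = 3, so the flip contributes +1; sign now +1
(1727/21): 1727 mod 21 = 5, so (1727/21) = (5/21)
flip (5/21) -> (21/5): both odd, 5 mod 4 = 1, 21 mod 4 = 1, so the flip contributes +1; sign now +1
(21/5): 21 mod 5 = 1, so (21/5) = (1/5)
reached (1/5) = 1, so the symbol is +1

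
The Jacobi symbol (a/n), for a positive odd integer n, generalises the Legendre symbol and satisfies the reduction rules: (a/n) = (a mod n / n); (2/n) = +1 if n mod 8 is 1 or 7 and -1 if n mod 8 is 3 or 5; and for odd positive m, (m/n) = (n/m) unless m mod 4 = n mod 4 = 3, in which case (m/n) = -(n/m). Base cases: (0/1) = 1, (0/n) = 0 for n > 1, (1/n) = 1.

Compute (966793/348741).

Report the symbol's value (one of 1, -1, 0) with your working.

-1

(966793/348741): 966793 mod 348741 = 269311, so (966793/348741) = (269311/348741)
flip (269311/348741) -> (348741/269311): both odd, 269311 mod 4 = 3, 348741 mod 4 = 1, so the flip contributes +1; sign now +1
(348741/269311): 348741 mod 269311 = 79430, so (348741/269311) = (79430/269311)
factor out 2^1: 79430 = 2^1·39715; with 269311 mod 8 = 7, (2/269311) = +1; sign now +1; continue with (39715/269311)
flip (39715/269311) -> (269311/39715): both odd, 39715 mod 4 = 3, 269311 mod 4 = 3, so the flip contributes -1; sign now -1
(269311/39715): 269311 mod 39715 = 31021, so (269311/39715) = (31021/39715)
flip (31021/39715) -> (39715/31021): both odd, 31021 mod 4 = 1, 39715 mod 4 = 3, so the flip contributes +1; sign now -1
(39715/31021): 39715 mod 31021 = 8694, so (39715/31021) = (8694/31021)
factor out 2^1: 8694 = 2^1·4347; with 31021 mod 8 = 5, (2/31021) = -1; sign now +1; continue with (4347/31021)
flip (4347/31021) -> (31021/4347): both odd, 4347 mod 4 = 3, 31021 mod 4 = 1, so the flip contributes +1; sign now +1
(31021/4347): 31021 mod 4347 = 592, so (31021/4347) = (592/4347)
factor out 2^4: 592 = 2^4·37; with 4347 mod 8 = 3, (2/4347) = -1; sign now +1; continue with (37/4347)
flip (37/4347) -> (4347/37): both odd, 37 mod 4 = 1, 4347 mod 4 = 3, so the flip contributes +1; sign now +1
(4347/37): 4347 mod 37 = 18, so (4347/37) = (18/37)
factor out 2^1: 18 = 2^1·9; with 37 mod 8 = 5, (2/37) = -1; sign now -1; continue with (9/37)
flip (9/37) -> (37/9): both odd, 9 mod 4 = 1, 37 mod 4 = 1, so the flip contributes +1; sign now -1
(37/9): 37 mod 9 = 1, so (37/9) = (1/9)
reached (1/9) = 1, so the symbol is -1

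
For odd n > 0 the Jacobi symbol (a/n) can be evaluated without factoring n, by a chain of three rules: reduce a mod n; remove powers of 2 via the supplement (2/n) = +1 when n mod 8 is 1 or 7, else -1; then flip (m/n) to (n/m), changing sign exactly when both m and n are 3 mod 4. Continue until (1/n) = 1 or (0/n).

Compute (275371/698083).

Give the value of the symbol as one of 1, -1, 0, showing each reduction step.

flip (275371/698083) -> (698083/275371): both odd, 275371 mod 4 = 3, 698083 mod 4 = 3, so the flip contributes -1; sign now -1
(698083/275371): 698083 mod 275371 = 147341, so (698083/275371) = (147341/275371)
flip (147341/275371) -> (275371/147341): both odd, 147341 mod 4 = 1, 275371 mod 4 = 3, so the flip contributes +1; sign now -1
(275371/147341): 275371 mod 147341 = 128030, so (275371/147341) = (128030/147341)
factor out 2^1: 128030 = 2^1·64015; with 147341 mod 8 = 5, (2/147341) = -1; sign now +1; continue with (64015/147341)
flip (64015/147341) -> (147341/64015): both odd, 64015 mod 4 = 3, 147341 mod 4 = 1, so the flip contributes +1; sign now +1
(147341/64015): 147341 mod 64015 = 19311, so (147341/64015) = (19311/64015)
flip (19311/64015) -> (64015/19311): both odd, 19311 mod 4 = 3, 64015 mod 4 = 3, so the flip contributes -1; sign now -1
(64015/19311): 64015 mod 19311 = 6082, so (64015/19311) = (6082/19311)
factor out 2^1: 6082 = 2^1·3041; with 19311 mod 8 = 7, (2/19311) = +1; sign now -1; continue with (3041/19311)
flip (3041/19311) -> (19311/3041): both odd, 3041 mod 4 = 1, 19311 mod 4 = 3, so the flip contributes +1; sign now -1
(19311/3041): 19311 mod 3041 = 1065, so (19311/3041) = (1065/3041)
flip (1065/3041) -> (3041/1065): both odd, 1065 mod 4 = 1, 3041 mod 4 = 1, so the flip contributes +1; sign now -1
(3041/1065): 3041 mod 1065 = 911, so (3041/1065) = (911/1065)
flip (911/1065) -> (1065/911): both odd, 911 mod 4 = 3, 1065 mod 4 = 1, so the flip contributes +1; sign now -1
(1065/911): 1065 mod 911 = 154, so (1065/911) = (154/911)
factor out 2^1: 154 = 2^1·77; with 911 mod 8 = 7, (2/911) = +1; sign now -1; continue with (77/911)
flip (77/911) -> (911/77): both odd, 77 mod 4 = 1, 911 mod 4 = 3, so the flip contributes +1; sign now -1
(911/77): 911 mod 77 = 64, so (911/77) = (64/77)
factor out 2^6: 64 = 2^6·1; with 77 mod 8 = 5, (2/77) = -1; sign now -1; continue with (1/77)
reached (1/77) = 1, so the symbol is -1

-1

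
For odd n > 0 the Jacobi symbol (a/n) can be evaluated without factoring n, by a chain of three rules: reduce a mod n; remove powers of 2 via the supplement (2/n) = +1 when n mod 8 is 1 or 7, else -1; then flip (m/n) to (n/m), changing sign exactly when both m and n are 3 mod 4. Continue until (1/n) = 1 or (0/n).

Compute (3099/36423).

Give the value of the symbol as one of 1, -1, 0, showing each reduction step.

reciprocity: (3099/36423) = -1·(36423/3099) since 3099 mod 4 = 3, 36423 mod 4 = 3; sign now -1
(36423/3099) = (2334/3099)   [reduce mod 3099]
2334 = 2^1·1167; (2/3099) = -1 since 3099 mod 8 = 3, so (2334/3099) = (-1)^1·(1167/3099); sign now +1
reciprocity: (1167/3099) = -1·(3099/1167) since 1167 mod 4 = 3, 3099 mod 4 = 3; sign now -1
(3099/1167) = (765/1167)   [reduce mod 1167]
reciprocity: (765/1167) = +1·(1167/765) since 765 mod 4 = 1, 1167 mod 4 = 3; sign now -1
(1167/765) = (402/765)   [reduce mod 765]
402 = 2^1·201; (2/765) = -1 since 765 mod 8 = 5, so (402/765) = (-1)^1·(201/765); sign now +1
reciprocity: (201/765) = +1·(765/201) since 201 mod 4 = 1, 765 mod 4 = 1; sign now +1
(765/201) = (162/201)   [reduce mod 201]
162 = 2^1·81; (2/201) = +1 since 201 mod 8 = 1, so (162/201) = (+1)^1·(81/201); sign now +1
reciprocity: (81/201) = +1·(201/81) since 81 mod 4 = 1, 201 mod 4 = 1; sign now +1
(201/81) = (39/81)   [reduce mod 81]
reciprocity: (39/81) = +1·(81/39) since 39 mod 4 = 3, 81 mod 4 = 1; sign now +1
(81/39) = (3/39)   [reduce mod 39]
reciprocity: (3/39) = -1·(39/3) since 3 mod 4 = 3, 39 mod 4 = 3; sign now -1
(39/3) = (0/3)   [reduce mod 3]
(0/3) = 0   [gcd(a, n) > 1]; final value = 0

0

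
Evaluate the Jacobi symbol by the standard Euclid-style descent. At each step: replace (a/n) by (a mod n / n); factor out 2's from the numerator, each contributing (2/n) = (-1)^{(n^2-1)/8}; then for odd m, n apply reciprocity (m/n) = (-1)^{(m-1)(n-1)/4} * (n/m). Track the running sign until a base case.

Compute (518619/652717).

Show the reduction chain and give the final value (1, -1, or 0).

flip (518619/652717) -> (652717/518619): both odd, 518619 mod 4 = 3, 652717 mod 4 = 1, so the flip contributes +1; sign now +1
(652717/518619): 652717 mod 518619 = 134098, so (652717/518619) = (134098/518619)
factor out 2^1: 134098 = 2^1·67049; with 518619 mod 8 = 3, (2/518619) = -1; sign now -1; continue with (67049/518619)
flip (67049/518619) -> (518619/67049): both odd, 67049 mod 4 = 1, 518619 mod 4 = 3, so the flip contributes +1; sign now -1
(518619/67049): 518619 mod 67049 = 49276, so (518619/67049) = (49276/67049)
factor out 2^2: 49276 = 2^2·12319; with 67049 mod 8 = 1, (2/67049) = +1; sign now -1; continue with (12319/67049)
flip (12319/67049) -> (67049/12319): both odd, 12319 mod 4 = 3, 67049 mod 4 = 1, so the flip contributes +1; sign now -1
(67049/12319): 67049 mod 12319 = 5454, so (67049/12319) = (5454/12319)
factor out 2^1: 5454 = 2^1·2727; with 12319 mod 8 = 7, (2/12319) = +1; sign now -1; continue with (2727/12319)
flip (2727/12319) -> (12319/2727): both odd, 2727 mod 4 = 3, 12319 mod 4 = 3, so the flip contributes -1; sign now +1
(12319/2727): 12319 mod 2727 = 1411, so (12319/2727) = (1411/2727)
flip (1411/2727) -> (2727/1411): both odd, 1411 mod 4 = 3, 2727 mod 4 = 3, so the flip contributes -1; sign now -1
(2727/1411): 2727 mod 1411 = 1316, so (2727/1411) = (1316/1411)
factor out 2^2: 1316 = 2^2·329; with 1411 mod 8 = 3, (2/1411) = -1; sign now -1; continue with (329/1411)
flip (329/1411) -> (1411/329): both odd, 329 mod 4 = 1, 1411 mod 4 = 3, so the flip contributes +1; sign now -1
(1411/329): 1411 mod 329 = 95, so (1411/329) = (95/329)
flip (95/329) -> (329/95): both odd, 95 mod 4 = 3, 329 mod 4 = 1, so the flip contributes +1; sign now -1
(329/95): 329 mod 95 = 44, so (329/95) = (44/95)
factor out 2^2: 44 = 2^2·11; with 95 mod 8 = 7, (2/95) = +1; sign now -1; continue with (11/95)
flip (11/95) -> (95/11): both odd, 11 mod 4 = 3, 95 mod 4 = 3, so the flip contributes -1; sign now +1
(95/11): 95 mod 11 = 7, so (95/11) = (7/11)
flip (7/11) -> (11/7): both odd, 7 mod 4 = 3, 11 mod 4 = 3, so the flip contributes -1; sign now -1
(11/7): 11 mod 7 = 4, so (11/7) = (4/7)
factor out 2^2: 4 = 2^2·1; with 7 mod 8 = 7, (2/7) = +1; sign now -1; continue with (1/7)
reached (1/7) = 1, so the symbol is -1

-1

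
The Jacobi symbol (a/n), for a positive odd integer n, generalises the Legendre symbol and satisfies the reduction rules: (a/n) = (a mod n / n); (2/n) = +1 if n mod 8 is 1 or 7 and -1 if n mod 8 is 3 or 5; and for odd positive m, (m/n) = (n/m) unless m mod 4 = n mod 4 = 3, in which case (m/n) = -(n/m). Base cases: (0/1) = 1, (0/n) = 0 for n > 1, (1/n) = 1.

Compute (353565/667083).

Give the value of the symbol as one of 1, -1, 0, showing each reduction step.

reciprocity: (353565/667083) = +1·(667083/353565) since 353565 mod 4 = 1, 667083 mod 4 = 3; sign now +1
(667083/353565) = (313518/353565)   [reduce mod 353565]
313518 = 2^1·156759; (2/353565) = -1 since 353565 mod 8 = 5, so (313518/353565) = (-1)^1·(156759/353565); sign now -1
reciprocity: (156759/353565) = +1·(353565/156759) since 156759 mod 4 = 3, 353565 mod 4 = 1; sign now -1
(353565/156759) = (40047/156759)   [reduce mod 156759]
reciprocity: (40047/156759) = -1·(156759/40047) since 40047 mod 4 = 3, 156759 mod 4 = 3; sign now +1
(156759/40047) = (36618/40047)   [reduce mod 40047]
36618 = 2^1·18309; (2/40047) = +1 since 40047 mod 8 = 7, so (36618/40047) = (+1)^1·(18309/40047); sign now +1
reciprocity: (18309/40047) = +1·(40047/18309) since 18309 mod 4 = 1, 40047 mod 4 = 3; sign now +1
(40047/18309) = (3429/18309)   [reduce mod 18309]
reciprocity: (3429/18309) = +1·(18309/3429) since 3429 mod 4 = 1, 18309 mod 4 = 1; sign now +1
(18309/3429) = (1164/3429)   [reduce mod 3429]
1164 = 2^2·291; (2/3429) = -1 since 3429 mod 8 = 5, so (1164/3429) = (-1)^2·(291/3429); sign now +1
reciprocity: (291/3429) = +1·(3429/291) since 291 mod 4 = 3, 3429 mod 4 = 1; sign now +1
(3429/291) = (228/291)   [reduce mod 291]
228 = 2^2·57; (2/291) = -1 since 291 mod 8 = 3, so (228/291) = (-1)^2·(57/291); sign now +1
reciprocity: (57/291) = +1·(291/57) since 57 mod 4 = 1, 291 mod 4 = 3; sign now +1
(291/57) = (6/57)   [reduce mod 57]
6 = 2^1·3; (2/57) = +1 since 57 mod 8 = 1, so (6/57) = (+1)^1·(3/57); sign now +1
reciprocity: (3/57) = +1·(57/3) since 3 mod 4 = 3, 57 mod 4 = 1; sign now +1
(57/3) = (0/3)   [reduce mod 3]
(0/3) = 0   [gcd(a, n) > 1]; final value = 0

0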